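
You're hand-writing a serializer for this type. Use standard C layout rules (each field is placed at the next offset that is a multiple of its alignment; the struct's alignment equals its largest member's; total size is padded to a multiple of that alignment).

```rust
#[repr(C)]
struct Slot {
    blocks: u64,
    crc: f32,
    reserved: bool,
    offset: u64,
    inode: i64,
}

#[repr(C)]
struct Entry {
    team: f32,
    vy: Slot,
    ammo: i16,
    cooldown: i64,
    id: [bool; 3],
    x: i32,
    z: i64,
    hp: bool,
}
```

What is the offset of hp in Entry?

72

Slot: 0..8  blocks  (8B, 8-aligned); 8..12  crc  (4B, 4-aligned); 12..13  reserved  (1B, 1-aligned); 13..16  -- padding (3B); 16..24  offset  (8B, 8-aligned); 24..32  inode  (8B, 8-aligned); sizeof = 32, alignof = 8
0..4  team  (4B, 4-aligned)
4..8  -- padding (4B)
8..40  vy  (32B, 8-aligned)
40..42  ammo  (2B, 2-aligned)
42..48  -- padding (6B)
48..56  cooldown  (8B, 8-aligned)
56..59  id  (3B, 1-aligned)
59..60  -- padding (1B)
60..64  x  (4B, 4-aligned)
64..72  z  (8B, 8-aligned)
72..73  hp  (1B, 1-aligned)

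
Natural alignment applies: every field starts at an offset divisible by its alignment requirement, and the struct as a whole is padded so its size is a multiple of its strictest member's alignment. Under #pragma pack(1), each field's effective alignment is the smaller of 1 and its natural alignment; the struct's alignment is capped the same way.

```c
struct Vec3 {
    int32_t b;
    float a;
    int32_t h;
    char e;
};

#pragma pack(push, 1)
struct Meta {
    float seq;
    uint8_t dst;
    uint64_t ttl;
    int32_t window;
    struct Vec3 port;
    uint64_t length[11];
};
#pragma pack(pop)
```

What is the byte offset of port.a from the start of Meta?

21

Vec3: 0..4  b  (4B, 4-aligned); 4..8  a  (4B, 4-aligned); 8..12  h  (4B, 4-aligned); 12..13  e  (1B, 1-aligned); 13..16  -- tail padding (3B); sizeof = 16, alignof = 4
0..4  seq  (4B, 1-aligned)
4..5  dst  (1B, 1-aligned)
5..13  ttl  (8B, 1-aligned)
13..17  window  (4B, 1-aligned)
17..33  port  (16B, 1-aligned)
within Vec3: a at 4
17 + 4 = 21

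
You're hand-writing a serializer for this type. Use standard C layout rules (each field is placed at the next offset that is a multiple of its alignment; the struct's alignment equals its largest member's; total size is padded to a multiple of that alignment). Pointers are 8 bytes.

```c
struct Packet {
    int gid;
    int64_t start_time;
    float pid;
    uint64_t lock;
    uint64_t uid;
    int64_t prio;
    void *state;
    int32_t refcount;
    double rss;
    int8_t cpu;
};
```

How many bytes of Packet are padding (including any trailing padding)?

19

0..4  gid  (4B, 4-aligned)
4..8  -- padding (4B)
8..16  start_time  (8B, 8-aligned)
16..20  pid  (4B, 4-aligned)
20..24  -- padding (4B)
24..32  lock  (8B, 8-aligned)
32..40  uid  (8B, 8-aligned)
40..48  prio  (8B, 8-aligned)
48..56  state  (8B, 8-aligned)
56..60  refcount  (4B, 4-aligned)
60..64  -- padding (4B)
64..72  rss  (8B, 8-aligned)
72..73  cpu  (1B, 1-aligned)
73..80  -- tail padding (7B)
sizeof = 80, alignof = 8
data bytes 61, size 80 → padding 19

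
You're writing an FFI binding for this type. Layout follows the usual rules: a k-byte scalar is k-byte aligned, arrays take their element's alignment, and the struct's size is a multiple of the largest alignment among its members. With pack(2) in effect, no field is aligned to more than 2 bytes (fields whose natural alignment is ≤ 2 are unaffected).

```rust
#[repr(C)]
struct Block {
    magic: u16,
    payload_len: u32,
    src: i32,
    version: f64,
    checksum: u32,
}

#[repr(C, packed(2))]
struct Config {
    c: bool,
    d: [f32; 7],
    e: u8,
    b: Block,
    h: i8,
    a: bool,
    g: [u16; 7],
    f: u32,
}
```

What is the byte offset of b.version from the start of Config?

48

Block: @0: magic [2B, align 2] → 2; +2 pad (align 4); @4: payload_len [4B, align 4] → 8; @8: src [4B, align 4] → 12; +4 pad (align 8); @16: version [8B, align 8] → 24; @24: checksum [4B, align 4] → 28; +4 tail pad (align 8); size 32, align 8
@0: c [1B, align 1] → 1
+1 pad (align 2)
@2: d [28B, align 2] → 30
@30: e [1B, align 1] → 31
+1 pad (align 2)
@32: b [32B, align 2] → 64
within Block: version at 16
32 + 16 = 48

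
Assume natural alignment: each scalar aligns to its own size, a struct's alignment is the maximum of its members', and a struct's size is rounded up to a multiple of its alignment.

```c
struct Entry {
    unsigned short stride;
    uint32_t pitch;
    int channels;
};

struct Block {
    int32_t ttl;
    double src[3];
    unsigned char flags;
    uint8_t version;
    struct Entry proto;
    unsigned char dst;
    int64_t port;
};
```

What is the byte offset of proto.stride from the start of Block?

Entry: 0..2  stride  (2B, 2-aligned); 2..4  -- padding (2B); 4..8  pitch  (4B, 4-aligned); 8..12  channels  (4B, 4-aligned); sizeof = 12, alignof = 4
0..4  ttl  (4B, 4-aligned)
4..8  -- padding (4B)
8..32  src  (24B, 8-aligned)
32..33  flags  (1B, 1-aligned)
33..34  version  (1B, 1-aligned)
34..36  -- padding (2B)
36..48  proto  (12B, 4-aligned)
within Entry: stride at 0
36 + 0 = 36

36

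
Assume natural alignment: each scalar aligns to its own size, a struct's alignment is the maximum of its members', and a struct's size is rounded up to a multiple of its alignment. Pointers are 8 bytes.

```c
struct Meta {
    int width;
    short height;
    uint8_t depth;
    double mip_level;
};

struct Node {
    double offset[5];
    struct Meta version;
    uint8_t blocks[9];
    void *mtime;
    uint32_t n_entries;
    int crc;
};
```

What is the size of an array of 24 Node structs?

2112

Meta: @0: width [4B, align 4] → 4; @4: height [2B, align 2] → 6; @6: depth [1B, align 1] → 7; +1 pad (align 8); @8: mip_level [8B, align 8] → 16; size 16, align 8
@0: offset [40B, align 8] → 40
@40: version [16B, align 8] → 56
@56: blocks [9B, align 1] → 65
+7 pad (align 8)
@72: mtime [8B, align 8] → 80
@80: n_entries [4B, align 4] → 84
@84: crc [4B, align 4] → 88
size 88, align 8
array of 24: 24 × 88 = 2112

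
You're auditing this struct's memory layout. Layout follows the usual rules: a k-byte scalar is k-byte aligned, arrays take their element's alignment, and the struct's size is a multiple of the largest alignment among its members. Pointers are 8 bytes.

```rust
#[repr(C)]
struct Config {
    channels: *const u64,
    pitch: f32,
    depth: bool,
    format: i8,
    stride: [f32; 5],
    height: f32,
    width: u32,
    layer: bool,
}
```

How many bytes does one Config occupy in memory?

@0: channels [8B, align 8] → 8
@8: pitch [4B, align 4] → 12
@12: depth [1B, align 1] → 13
@13: format [1B, align 1] → 14
+2 pad (align 4)
@16: stride [20B, align 4] → 36
@36: height [4B, align 4] → 40
@40: width [4B, align 4] → 44
@44: layer [1B, align 1] → 45
+3 tail pad (align 8)
size 48, align 8

48 bytes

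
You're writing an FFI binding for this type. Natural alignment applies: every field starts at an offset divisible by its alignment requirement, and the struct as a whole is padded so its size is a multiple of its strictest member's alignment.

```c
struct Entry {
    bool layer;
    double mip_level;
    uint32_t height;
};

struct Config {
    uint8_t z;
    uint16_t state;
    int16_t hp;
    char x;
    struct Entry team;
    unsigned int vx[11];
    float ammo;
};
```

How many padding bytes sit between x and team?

1

Entry: 0..1  layer  (1B, 1-aligned); 1..8  -- padding (7B); 8..16  mip_level  (8B, 8-aligned); 16..20  height  (4B, 4-aligned); 20..24  -- tail padding (4B); sizeof = 24, alignof = 8
0..1  z  (1B, 1-aligned)
1..2  -- padding (1B)
2..4  state  (2B, 2-aligned)
4..6  hp  (2B, 2-aligned)
6..7  x  (1B, 1-aligned)
7..8  -- padding (1B)
8..32  team  (24B, 8-aligned)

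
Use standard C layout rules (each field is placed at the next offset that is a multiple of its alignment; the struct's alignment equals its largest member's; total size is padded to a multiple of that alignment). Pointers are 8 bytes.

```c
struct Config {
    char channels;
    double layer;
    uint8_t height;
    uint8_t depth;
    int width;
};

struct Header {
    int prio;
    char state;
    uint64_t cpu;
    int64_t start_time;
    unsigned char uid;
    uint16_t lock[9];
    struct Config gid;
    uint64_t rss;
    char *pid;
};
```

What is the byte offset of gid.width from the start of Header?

68

Config: 0..1  channels  (1B, 1-aligned); 1..8  -- padding (7B); 8..16  layer  (8B, 8-aligned); 16..17  height  (1B, 1-aligned); 17..18  depth  (1B, 1-aligned); 18..20  -- padding (2B); 20..24  width  (4B, 4-aligned); sizeof = 24, alignof = 8
0..4  prio  (4B, 4-aligned)
4..5  state  (1B, 1-aligned)
5..8  -- padding (3B)
8..16  cpu  (8B, 8-aligned)
16..24  start_time  (8B, 8-aligned)
24..25  uid  (1B, 1-aligned)
25..26  -- padding (1B)
26..44  lock  (18B, 2-aligned)
44..48  -- padding (4B)
48..72  gid  (24B, 8-aligned)
within Config: width at 20
48 + 20 = 68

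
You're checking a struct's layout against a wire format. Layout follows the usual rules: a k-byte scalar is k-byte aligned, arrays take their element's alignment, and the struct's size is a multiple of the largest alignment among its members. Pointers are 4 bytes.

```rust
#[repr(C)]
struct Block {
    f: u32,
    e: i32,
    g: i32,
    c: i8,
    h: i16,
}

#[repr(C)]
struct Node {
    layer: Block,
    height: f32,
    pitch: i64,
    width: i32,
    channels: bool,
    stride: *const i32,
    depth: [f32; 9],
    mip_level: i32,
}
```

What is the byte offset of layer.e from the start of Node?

Block: @0: f [4B, align 4] → 4; @4: e [4B, align 4] → 8; @8: g [4B, align 4] → 12; @12: c [1B, align 1] → 13; +1 pad (align 2); @14: h [2B, align 2] → 16; size 16, align 4
@0: layer [16B, align 4] → 16
within Block: e at 4
0 + 4 = 4

4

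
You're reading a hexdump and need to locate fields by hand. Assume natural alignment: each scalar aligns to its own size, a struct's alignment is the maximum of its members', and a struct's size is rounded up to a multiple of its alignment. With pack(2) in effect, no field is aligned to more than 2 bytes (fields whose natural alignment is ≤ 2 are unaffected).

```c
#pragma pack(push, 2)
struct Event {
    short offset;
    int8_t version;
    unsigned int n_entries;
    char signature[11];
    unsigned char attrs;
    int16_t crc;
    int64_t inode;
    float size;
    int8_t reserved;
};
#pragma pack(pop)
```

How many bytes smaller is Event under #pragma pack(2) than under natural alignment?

4

natural layout:
  offset at 0 (size 2, align 2) → ends 2
  version at 2 (size 1, align 1) → ends 3
  pad 1 to align 4 for n_entries
  n_entries at 4 (size 4, align 4) → ends 8
  signature at 8 (size 11, align 1) → ends 19
  attrs at 19 (size 1, align 1) → ends 20
  crc at 20 (size 2, align 2) → ends 22
  pad 2 to align 8 for inode
  inode at 24 (size 8, align 8) → ends 32
  size at 32 (size 4, align 4) → ends 36
  reserved at 36 (size 1, align 1) → ends 37
  tail pad 3 to reach multiple of 8
  total 40 bytes, alignment 8
packed(2) layout:
  offset at 0 (size 2, align 2) → ends 2
  version at 2 (size 1, align 1) → ends 3
  pad 1 to align 2 for n_entries
  n_entries at 4 (size 4, align 2) → ends 8
  signature at 8 (size 11, align 1) → ends 19
  attrs at 19 (size 1, align 1) → ends 20
  crc at 20 (size 2, align 2) → ends 22
  inode at 22 (size 8, align 2) → ends 30
  size at 30 (size 4, align 2) → ends 34
  reserved at 34 (size 1, align 1) → ends 35
  tail pad 1 to reach multiple of 2
  total 36 bytes, alignment 2
40 − 36 = 4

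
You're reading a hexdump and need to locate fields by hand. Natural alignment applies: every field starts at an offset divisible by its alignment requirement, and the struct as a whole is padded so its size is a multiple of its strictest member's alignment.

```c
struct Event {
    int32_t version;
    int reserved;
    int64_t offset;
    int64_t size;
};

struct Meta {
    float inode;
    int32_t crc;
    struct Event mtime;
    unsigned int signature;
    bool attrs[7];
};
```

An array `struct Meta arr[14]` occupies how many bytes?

Event: 0..4  version  (4B, 4-aligned); 4..8  reserved  (4B, 4-aligned); 8..16  offset  (8B, 8-aligned); 16..24  size  (8B, 8-aligned); sizeof = 24, alignof = 8
0..4  inode  (4B, 4-aligned)
4..8  crc  (4B, 4-aligned)
8..32  mtime  (24B, 8-aligned)
32..36  signature  (4B, 4-aligned)
36..43  attrs  (7B, 1-aligned)
43..48  -- tail padding (5B)
sizeof = 48, alignof = 8
array of 14: 14 × 48 = 672

672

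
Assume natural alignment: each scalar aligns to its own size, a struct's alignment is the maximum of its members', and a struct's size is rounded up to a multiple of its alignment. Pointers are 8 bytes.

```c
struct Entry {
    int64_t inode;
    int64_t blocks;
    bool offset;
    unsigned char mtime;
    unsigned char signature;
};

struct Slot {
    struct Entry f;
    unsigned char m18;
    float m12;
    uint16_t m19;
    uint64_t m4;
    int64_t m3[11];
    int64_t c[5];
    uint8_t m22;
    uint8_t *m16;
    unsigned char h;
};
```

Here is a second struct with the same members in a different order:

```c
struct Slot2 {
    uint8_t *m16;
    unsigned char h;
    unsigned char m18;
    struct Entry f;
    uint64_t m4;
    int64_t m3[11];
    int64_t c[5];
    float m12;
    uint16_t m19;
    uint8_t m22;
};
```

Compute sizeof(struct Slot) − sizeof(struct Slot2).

Entry: @0: inode [8B, align 8] → 8; @8: blocks [8B, align 8] → 16; @16: offset [1B, align 1] → 17; @17: mtime [1B, align 1] → 18; @18: signature [1B, align 1] → 19; +5 tail pad (align 8); size 24, align 8
@0: f [24B, align 8] → 24
@24: m18 [1B, align 1] → 25
+3 pad (align 4)
@28: m12 [4B, align 4] → 32
@32: m19 [2B, align 2] → 34
+6 pad (align 8)
@40: m4 [8B, align 8] → 48
@48: m3 [88B, align 8] → 136
@136: c [40B, align 8] → 176
@176: m22 [1B, align 1] → 177
+7 pad (align 8)
@184: m16 [8B, align 8] → 192
@192: h [1B, align 1] → 193
+7 tail pad (align 8)
size 200, align 8
— Slot2 —
@0: m16 [8B, align 8] → 8
@8: h [1B, align 1] → 9
@9: m18 [1B, align 1] → 10
+6 pad (align 8)
@16: f [24B, align 8] → 40
@40: m4 [8B, align 8] → 48
@48: m3 [88B, align 8] → 136
@136: c [40B, align 8] → 176
@176: m12 [4B, align 4] → 180
@180: m19 [2B, align 2] → 182
@182: m22 [1B, align 1] → 183
+1 tail pad (align 8)
size 184, align 8
200 − 184 = 16

16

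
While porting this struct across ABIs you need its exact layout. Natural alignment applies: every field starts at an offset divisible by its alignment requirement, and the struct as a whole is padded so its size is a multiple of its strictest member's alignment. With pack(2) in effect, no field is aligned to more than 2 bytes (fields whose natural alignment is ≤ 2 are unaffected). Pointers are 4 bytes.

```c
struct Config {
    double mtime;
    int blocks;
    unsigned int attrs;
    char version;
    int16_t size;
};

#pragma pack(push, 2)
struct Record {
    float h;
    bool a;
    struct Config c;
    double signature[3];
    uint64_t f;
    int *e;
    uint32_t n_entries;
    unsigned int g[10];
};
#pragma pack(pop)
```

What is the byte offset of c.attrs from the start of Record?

18

Config: mtime at 0 (size 8, align 8) → ends 8; blocks at 8 (size 4, align 4) → ends 12; attrs at 12 (size 4, align 4) → ends 16; version at 16 (size 1, align 1) → ends 17; pad 1 to align 2 for size; size at 18 (size 2, align 2) → ends 20; tail pad 4 to reach multiple of 8; total 24 bytes, alignment 8
h at 0 (size 4, align 2) → ends 4
a at 4 (size 1, align 1) → ends 5
pad 1 to align 2 for c
c at 6 (size 24, align 2) → ends 30
within Config: attrs at 12
6 + 12 = 18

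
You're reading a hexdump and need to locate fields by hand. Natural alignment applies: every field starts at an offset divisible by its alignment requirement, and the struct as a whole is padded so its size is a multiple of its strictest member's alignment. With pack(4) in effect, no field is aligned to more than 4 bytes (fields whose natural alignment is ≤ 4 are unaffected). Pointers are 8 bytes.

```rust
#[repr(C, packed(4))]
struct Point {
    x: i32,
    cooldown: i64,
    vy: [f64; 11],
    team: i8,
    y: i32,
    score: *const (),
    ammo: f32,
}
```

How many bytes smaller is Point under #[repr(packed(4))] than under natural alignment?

8

natural layout:
  x at 0 (size 4, align 4) → ends 4
  pad 4 to align 8 for cooldown
  cooldown at 8 (size 8, align 8) → ends 16
  vy at 16 (size 88, align 8) → ends 104
  team at 104 (size 1, align 1) → ends 105
  pad 3 to align 4 for y
  y at 108 (size 4, align 4) → ends 112
  score at 112 (size 8, align 8) → ends 120
  ammo at 120 (size 4, align 4) → ends 124
  tail pad 4 to reach multiple of 8
  total 128 bytes, alignment 8
packed(4) layout:
  x at 0 (size 4, align 4) → ends 4
  cooldown at 4 (size 8, align 4) → ends 12
  vy at 12 (size 88, align 4) → ends 100
  team at 100 (size 1, align 1) → ends 101
  pad 3 to align 4 for y
  y at 104 (size 4, align 4) → ends 108
  score at 108 (size 8, align 4) → ends 116
  ammo at 116 (size 4, align 4) → ends 120
  total 120 bytes, alignment 4
128 − 120 = 8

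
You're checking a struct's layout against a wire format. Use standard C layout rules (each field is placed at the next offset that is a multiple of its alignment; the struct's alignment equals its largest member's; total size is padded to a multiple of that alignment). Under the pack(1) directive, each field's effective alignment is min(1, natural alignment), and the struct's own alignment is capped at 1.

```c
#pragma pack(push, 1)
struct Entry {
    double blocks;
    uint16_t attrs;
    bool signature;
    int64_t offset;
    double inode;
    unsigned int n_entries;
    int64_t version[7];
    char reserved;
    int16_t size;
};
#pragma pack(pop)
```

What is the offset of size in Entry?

@0: blocks [8B, align 1] → 8
@8: attrs [2B, align 1] → 10
@10: signature [1B, align 1] → 11
@11: offset [8B, align 1] → 19
@19: inode [8B, align 1] → 27
@27: n_entries [4B, align 1] → 31
@31: version [56B, align 1] → 87
@87: reserved [1B, align 1] → 88
@88: size [2B, align 1] → 90

88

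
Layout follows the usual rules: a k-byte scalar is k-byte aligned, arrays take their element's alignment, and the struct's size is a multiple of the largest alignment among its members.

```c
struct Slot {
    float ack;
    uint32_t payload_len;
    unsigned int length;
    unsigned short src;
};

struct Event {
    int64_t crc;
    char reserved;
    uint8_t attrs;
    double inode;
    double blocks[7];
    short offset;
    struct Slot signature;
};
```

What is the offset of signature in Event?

84

Slot: @0: ack [4B, align 4] → 4; @4: payload_len [4B, align 4] → 8; @8: length [4B, align 4] → 12; @12: src [2B, align 2] → 14; +2 tail pad (align 4); size 16, align 4
@0: crc [8B, align 8] → 8
@8: reserved [1B, align 1] → 9
@9: attrs [1B, align 1] → 10
+6 pad (align 8)
@16: inode [8B, align 8] → 24
@24: blocks [56B, align 8] → 80
@80: offset [2B, align 2] → 82
+2 pad (align 4)
@84: signature [16B, align 4] → 100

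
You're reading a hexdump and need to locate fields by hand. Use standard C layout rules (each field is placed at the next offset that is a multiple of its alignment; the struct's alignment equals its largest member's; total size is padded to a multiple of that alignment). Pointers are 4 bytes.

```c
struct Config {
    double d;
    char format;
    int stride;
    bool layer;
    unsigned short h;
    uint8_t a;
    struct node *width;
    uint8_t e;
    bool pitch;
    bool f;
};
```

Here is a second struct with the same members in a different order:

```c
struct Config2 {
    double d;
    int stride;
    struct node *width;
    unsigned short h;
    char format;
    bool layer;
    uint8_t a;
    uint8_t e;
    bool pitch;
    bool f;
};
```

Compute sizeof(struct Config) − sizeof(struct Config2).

0..8  d  (8B, 8-aligned)
8..9  format  (1B, 1-aligned)
9..12  -- padding (3B)
12..16  stride  (4B, 4-aligned)
16..17  layer  (1B, 1-aligned)
17..18  -- padding (1B)
18..20  h  (2B, 2-aligned)
20..21  a  (1B, 1-aligned)
21..24  -- padding (3B)
24..28  width  (4B, 4-aligned)
28..29  e  (1B, 1-aligned)
29..30  pitch  (1B, 1-aligned)
30..31  f  (1B, 1-aligned)
31..32  -- tail padding (1B)
sizeof = 32, alignof = 8
— Config2 —
0..8  d  (8B, 8-aligned)
8..12  stride  (4B, 4-aligned)
12..16  width  (4B, 4-aligned)
16..18  h  (2B, 2-aligned)
18..19  format  (1B, 1-aligned)
19..20  layer  (1B, 1-aligned)
20..21  a  (1B, 1-aligned)
21..22  e  (1B, 1-aligned)
22..23  pitch  (1B, 1-aligned)
23..24  f  (1B, 1-aligned)
sizeof = 24, alignof = 8
32 − 24 = 8

8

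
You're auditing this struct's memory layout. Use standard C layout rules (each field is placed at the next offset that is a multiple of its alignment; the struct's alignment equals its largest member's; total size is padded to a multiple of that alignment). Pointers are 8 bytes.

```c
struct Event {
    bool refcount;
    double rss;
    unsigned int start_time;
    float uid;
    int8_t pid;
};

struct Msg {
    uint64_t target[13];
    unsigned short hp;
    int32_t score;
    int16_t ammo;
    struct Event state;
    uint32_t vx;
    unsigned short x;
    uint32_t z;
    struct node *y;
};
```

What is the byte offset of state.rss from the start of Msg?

Event: 0..1  refcount  (1B, 1-aligned); 1..8  -- padding (7B); 8..16  rss  (8B, 8-aligned); 16..20  start_time  (4B, 4-aligned); 20..24  uid  (4B, 4-aligned); 24..25  pid  (1B, 1-aligned); 25..32  -- tail padding (7B); sizeof = 32, alignof = 8
0..104  target  (104B, 8-aligned)
104..106  hp  (2B, 2-aligned)
106..108  -- padding (2B)
108..112  score  (4B, 4-aligned)
112..114  ammo  (2B, 2-aligned)
114..120  -- padding (6B)
120..152  state  (32B, 8-aligned)
within Event: rss at 8
120 + 8 = 128

128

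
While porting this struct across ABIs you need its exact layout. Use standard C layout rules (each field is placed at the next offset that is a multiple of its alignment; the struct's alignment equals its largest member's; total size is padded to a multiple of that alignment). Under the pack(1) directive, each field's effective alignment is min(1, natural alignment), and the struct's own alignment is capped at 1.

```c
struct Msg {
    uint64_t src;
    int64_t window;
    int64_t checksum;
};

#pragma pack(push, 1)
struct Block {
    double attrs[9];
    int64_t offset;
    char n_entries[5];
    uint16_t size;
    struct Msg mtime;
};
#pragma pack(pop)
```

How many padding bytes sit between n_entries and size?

0

Msg: @0: src [8B, align 8] → 8; @8: window [8B, align 8] → 16; @16: checksum [8B, align 8] → 24; size 24, align 8
@0: attrs [72B, align 1] → 72
@72: offset [8B, align 1] → 80
@80: n_entries [5B, align 1] → 85
@85: size [2B, align 1] → 87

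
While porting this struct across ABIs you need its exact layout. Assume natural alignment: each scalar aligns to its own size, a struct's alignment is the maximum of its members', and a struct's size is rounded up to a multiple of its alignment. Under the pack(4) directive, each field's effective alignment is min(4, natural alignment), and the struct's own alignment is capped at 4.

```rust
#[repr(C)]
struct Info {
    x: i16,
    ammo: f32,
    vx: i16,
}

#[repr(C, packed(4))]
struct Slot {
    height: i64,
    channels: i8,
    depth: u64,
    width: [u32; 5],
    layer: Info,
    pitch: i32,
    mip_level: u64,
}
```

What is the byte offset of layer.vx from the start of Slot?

48

Info: 0..2  x  (2B, 2-aligned); 2..4  -- padding (2B); 4..8  ammo  (4B, 4-aligned); 8..10  vx  (2B, 2-aligned); 10..12  -- tail padding (2B); sizeof = 12, alignof = 4
0..8  height  (8B, 4-aligned)
8..9  channels  (1B, 1-aligned)
9..12  -- padding (3B)
12..20  depth  (8B, 4-aligned)
20..40  width  (20B, 4-aligned)
40..52  layer  (12B, 4-aligned)
within Info: vx at 8
40 + 8 = 48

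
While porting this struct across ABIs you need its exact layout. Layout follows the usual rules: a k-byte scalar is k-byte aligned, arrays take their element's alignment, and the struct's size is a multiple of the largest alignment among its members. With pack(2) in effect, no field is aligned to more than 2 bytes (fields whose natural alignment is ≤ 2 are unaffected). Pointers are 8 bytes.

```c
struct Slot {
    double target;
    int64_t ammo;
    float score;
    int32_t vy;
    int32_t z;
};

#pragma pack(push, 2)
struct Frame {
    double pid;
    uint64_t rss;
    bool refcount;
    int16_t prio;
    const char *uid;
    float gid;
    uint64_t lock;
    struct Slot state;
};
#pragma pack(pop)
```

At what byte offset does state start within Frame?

40

Slot: @0: target [8B, align 8] → 8; @8: ammo [8B, align 8] → 16; @16: score [4B, align 4] → 20; @20: vy [4B, align 4] → 24; @24: z [4B, align 4] → 28; +4 tail pad (align 8); size 32, align 8
@0: pid [8B, align 2] → 8
@8: rss [8B, align 2] → 16
@16: refcount [1B, align 1] → 17
+1 pad (align 2)
@18: prio [2B, align 2] → 20
@20: uid [8B, align 2] → 28
@28: gid [4B, align 2] → 32
@32: lock [8B, align 2] → 40
@40: state [32B, align 2] → 72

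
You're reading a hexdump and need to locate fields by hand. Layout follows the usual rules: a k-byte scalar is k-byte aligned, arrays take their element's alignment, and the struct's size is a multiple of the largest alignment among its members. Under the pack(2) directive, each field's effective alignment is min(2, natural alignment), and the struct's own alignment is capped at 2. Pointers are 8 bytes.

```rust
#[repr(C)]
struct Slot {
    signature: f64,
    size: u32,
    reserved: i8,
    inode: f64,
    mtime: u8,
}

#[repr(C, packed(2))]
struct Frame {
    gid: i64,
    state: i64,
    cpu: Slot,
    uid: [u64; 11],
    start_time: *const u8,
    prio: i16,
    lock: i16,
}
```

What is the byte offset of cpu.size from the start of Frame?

24

Slot: @0: signature [8B, align 8] → 8; @8: size [4B, align 4] → 12; @12: reserved [1B, align 1] → 13; +3 pad (align 8); @16: inode [8B, align 8] → 24; @24: mtime [1B, align 1] → 25; +7 tail pad (align 8); size 32, align 8
@0: gid [8B, align 2] → 8
@8: state [8B, align 2] → 16
@16: cpu [32B, align 2] → 48
within Slot: size at 8
16 + 8 = 24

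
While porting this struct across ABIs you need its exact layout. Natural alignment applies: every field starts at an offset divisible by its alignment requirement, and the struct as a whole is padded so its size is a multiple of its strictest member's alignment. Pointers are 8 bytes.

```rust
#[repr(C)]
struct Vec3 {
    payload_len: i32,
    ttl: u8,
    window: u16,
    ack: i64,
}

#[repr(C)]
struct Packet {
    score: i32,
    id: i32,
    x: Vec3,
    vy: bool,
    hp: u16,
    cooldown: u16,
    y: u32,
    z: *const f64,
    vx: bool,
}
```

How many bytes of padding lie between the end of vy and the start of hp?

Vec3: 0..4  payload_len  (4B, 4-aligned); 4..5  ttl  (1B, 1-aligned); 5..6  -- padding (1B); 6..8  window  (2B, 2-aligned); 8..16  ack  (8B, 8-aligned); sizeof = 16, alignof = 8
0..4  score  (4B, 4-aligned)
4..8  id  (4B, 4-aligned)
8..24  x  (16B, 8-aligned)
24..25  vy  (1B, 1-aligned)
25..26  -- padding (1B)
26..28  hp  (2B, 2-aligned)

1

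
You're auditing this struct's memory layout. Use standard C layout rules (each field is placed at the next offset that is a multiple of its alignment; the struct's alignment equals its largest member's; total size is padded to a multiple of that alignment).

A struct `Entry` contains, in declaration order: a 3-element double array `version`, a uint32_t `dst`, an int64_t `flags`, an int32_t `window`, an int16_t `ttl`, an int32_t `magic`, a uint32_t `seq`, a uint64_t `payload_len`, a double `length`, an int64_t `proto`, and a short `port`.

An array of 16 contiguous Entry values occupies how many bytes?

0..24  version  (24B, 8-aligned)
24..28  dst  (4B, 4-aligned)
28..32  -- padding (4B)
32..40  flags  (8B, 8-aligned)
40..44  window  (4B, 4-aligned)
44..46  ttl  (2B, 2-aligned)
46..48  -- padding (2B)
48..52  magic  (4B, 4-aligned)
52..56  seq  (4B, 4-aligned)
56..64  payload_len  (8B, 8-aligned)
64..72  length  (8B, 8-aligned)
72..80  proto  (8B, 8-aligned)
80..82  port  (2B, 2-aligned)
82..88  -- tail padding (6B)
sizeof = 88, alignof = 8
array of 16: 16 × 88 = 1408

1408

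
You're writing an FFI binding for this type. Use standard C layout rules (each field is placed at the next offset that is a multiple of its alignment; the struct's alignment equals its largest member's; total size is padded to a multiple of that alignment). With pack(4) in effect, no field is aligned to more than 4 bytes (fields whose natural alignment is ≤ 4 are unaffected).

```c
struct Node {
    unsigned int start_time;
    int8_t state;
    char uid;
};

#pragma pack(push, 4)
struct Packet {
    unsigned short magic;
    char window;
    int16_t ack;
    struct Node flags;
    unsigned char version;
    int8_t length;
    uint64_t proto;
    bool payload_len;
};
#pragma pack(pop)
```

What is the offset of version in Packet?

Node: @0: start_time [4B, align 4] → 4; @4: state [1B, align 1] → 5; @5: uid [1B, align 1] → 6; +2 tail pad (align 4); size 8, align 4
@0: magic [2B, align 2] → 2
@2: window [1B, align 1] → 3
+1 pad (align 2)
@4: ack [2B, align 2] → 6
+2 pad (align 4)
@8: flags [8B, align 4] → 16
@16: version [1B, align 1] → 17

16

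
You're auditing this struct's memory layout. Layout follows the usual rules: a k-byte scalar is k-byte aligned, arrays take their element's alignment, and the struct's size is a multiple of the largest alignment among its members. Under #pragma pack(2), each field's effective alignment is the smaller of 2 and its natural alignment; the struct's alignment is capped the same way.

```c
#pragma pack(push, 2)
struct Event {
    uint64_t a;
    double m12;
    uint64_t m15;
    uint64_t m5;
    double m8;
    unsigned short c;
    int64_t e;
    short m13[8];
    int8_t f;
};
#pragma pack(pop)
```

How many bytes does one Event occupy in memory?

68 bytes

@0: a [8B, align 2] → 8
@8: m12 [8B, align 2] → 16
@16: m15 [8B, align 2] → 24
@24: m5 [8B, align 2] → 32
@32: m8 [8B, align 2] → 40
@40: c [2B, align 2] → 42
@42: e [8B, align 2] → 50
@50: m13 [16B, align 2] → 66
@66: f [1B, align 1] → 67
+1 tail pad (align 2)
size 68, align 2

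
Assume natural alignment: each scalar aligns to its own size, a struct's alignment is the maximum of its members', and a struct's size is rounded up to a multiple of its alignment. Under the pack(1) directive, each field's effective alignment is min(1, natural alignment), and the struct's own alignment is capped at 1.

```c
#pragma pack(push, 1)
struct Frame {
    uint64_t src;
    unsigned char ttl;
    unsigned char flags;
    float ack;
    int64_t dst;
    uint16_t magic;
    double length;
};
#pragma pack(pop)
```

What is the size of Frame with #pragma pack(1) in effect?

32

src at 0 (size 8, align 1) → ends 8
ttl at 8 (size 1, align 1) → ends 9
flags at 9 (size 1, align 1) → ends 10
ack at 10 (size 4, align 1) → ends 14
dst at 14 (size 8, align 1) → ends 22
magic at 22 (size 2, align 1) → ends 24
length at 24 (size 8, align 1) → ends 32
total 32 bytes, alignment 1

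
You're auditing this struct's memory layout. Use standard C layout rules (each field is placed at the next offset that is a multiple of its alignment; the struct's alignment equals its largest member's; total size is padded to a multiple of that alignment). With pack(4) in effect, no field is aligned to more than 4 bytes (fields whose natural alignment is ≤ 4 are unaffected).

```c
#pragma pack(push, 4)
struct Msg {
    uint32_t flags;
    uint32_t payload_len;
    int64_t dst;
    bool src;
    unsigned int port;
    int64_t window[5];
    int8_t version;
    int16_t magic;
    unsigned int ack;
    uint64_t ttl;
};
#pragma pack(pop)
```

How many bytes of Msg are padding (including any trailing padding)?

flags at 0 (size 4, align 4) → ends 4
payload_len at 4 (size 4, align 4) → ends 8
dst at 8 (size 8, align 4) → ends 16
src at 16 (size 1, align 1) → ends 17
pad 3 to align 4 for port
port at 20 (size 4, align 4) → ends 24
window at 24 (size 40, align 4) → ends 64
version at 64 (size 1, align 1) → ends 65
pad 1 to align 2 for magic
magic at 66 (size 2, align 2) → ends 68
ack at 68 (size 4, align 4) → ends 72
ttl at 72 (size 8, align 4) → ends 80
total 80 bytes, alignment 4
data bytes 76, size 80 → padding 4

4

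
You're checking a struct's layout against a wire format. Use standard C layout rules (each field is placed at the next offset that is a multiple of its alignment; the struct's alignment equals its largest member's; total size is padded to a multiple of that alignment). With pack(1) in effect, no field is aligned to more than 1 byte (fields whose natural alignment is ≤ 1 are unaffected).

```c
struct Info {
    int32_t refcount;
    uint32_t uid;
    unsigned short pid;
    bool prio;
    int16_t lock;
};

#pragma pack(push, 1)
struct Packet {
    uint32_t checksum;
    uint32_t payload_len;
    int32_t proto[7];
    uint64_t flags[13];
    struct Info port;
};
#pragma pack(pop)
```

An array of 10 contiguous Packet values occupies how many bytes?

1560

Info: @0: refcount [4B, align 4] → 4; @4: uid [4B, align 4] → 8; @8: pid [2B, align 2] → 10; @10: prio [1B, align 1] → 11; +1 pad (align 2); @12: lock [2B, align 2] → 14; +2 tail pad (align 4); size 16, align 4
@0: checksum [4B, align 1] → 4
@4: payload_len [4B, align 1] → 8
@8: proto [28B, align 1] → 36
@36: flags [104B, align 1] → 140
@140: port [16B, align 1] → 156
size 156, align 1
array of 10: 10 × 156 = 1560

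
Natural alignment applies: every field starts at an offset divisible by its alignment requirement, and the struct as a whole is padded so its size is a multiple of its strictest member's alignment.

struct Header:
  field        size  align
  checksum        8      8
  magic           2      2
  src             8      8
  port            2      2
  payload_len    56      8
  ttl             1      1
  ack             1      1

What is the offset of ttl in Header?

88

@0: checksum [8B, align 8] → 8
@8: magic [2B, align 2] → 10
+6 pad (align 8)
@16: src [8B, align 8] → 24
@24: port [2B, align 2] → 26
+6 pad (align 8)
@32: payload_len [56B, align 8] → 88
@88: ttl [1B, align 1] → 89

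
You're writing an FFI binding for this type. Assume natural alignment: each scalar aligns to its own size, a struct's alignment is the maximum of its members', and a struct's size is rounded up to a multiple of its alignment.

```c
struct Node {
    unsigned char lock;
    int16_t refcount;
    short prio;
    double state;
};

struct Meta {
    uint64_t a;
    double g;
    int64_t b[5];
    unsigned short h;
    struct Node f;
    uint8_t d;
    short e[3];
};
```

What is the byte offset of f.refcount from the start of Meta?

66

Node: lock at 0 (size 1, align 1) → ends 1; pad 1 to align 2 for refcount; refcount at 2 (size 2, align 2) → ends 4; prio at 4 (size 2, align 2) → ends 6; pad 2 to align 8 for state; state at 8 (size 8, align 8) → ends 16; total 16 bytes, alignment 8
a at 0 (size 8, align 8) → ends 8
g at 8 (size 8, align 8) → ends 16
b at 16 (size 40, align 8) → ends 56
h at 56 (size 2, align 2) → ends 58
pad 6 to align 8 for f
f at 64 (size 16, align 8) → ends 80
within Node: refcount at 2
64 + 2 = 66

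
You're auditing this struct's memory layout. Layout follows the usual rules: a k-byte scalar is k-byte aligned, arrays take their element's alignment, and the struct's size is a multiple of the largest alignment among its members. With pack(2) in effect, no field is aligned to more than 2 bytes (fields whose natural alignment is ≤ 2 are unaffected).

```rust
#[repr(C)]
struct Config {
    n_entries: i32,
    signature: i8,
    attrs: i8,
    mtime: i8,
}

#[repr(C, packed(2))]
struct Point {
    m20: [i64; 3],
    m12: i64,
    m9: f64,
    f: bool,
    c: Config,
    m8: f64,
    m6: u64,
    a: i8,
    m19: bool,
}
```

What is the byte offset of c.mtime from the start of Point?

Config: n_entries at 0 (size 4, align 4) → ends 4; signature at 4 (size 1, align 1) → ends 5; attrs at 5 (size 1, align 1) → ends 6; mtime at 6 (size 1, align 1) → ends 7; tail pad 1 to reach multiple of 4; total 8 bytes, alignment 4
m20 at 0 (size 24, align 2) → ends 24
m12 at 24 (size 8, align 2) → ends 32
m9 at 32 (size 8, align 2) → ends 40
f at 40 (size 1, align 1) → ends 41
pad 1 to align 2 for c
c at 42 (size 8, align 2) → ends 50
within Config: mtime at 6
42 + 6 = 48

48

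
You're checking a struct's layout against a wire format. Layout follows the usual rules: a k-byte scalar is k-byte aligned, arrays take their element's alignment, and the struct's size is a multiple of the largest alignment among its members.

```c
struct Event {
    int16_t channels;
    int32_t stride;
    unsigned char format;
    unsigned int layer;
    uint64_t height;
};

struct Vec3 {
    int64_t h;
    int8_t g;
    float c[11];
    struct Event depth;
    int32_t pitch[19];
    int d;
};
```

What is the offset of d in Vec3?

156

Event: @0: channels [2B, align 2] → 2; +2 pad (align 4); @4: stride [4B, align 4] → 8; @8: format [1B, align 1] → 9; +3 pad (align 4); @12: layer [4B, align 4] → 16; @16: height [8B, align 8] → 24; size 24, align 8
@0: h [8B, align 8] → 8
@8: g [1B, align 1] → 9
+3 pad (align 4)
@12: c [44B, align 4] → 56
@56: depth [24B, align 8] → 80
@80: pitch [76B, align 4] → 156
@156: d [4B, align 4] → 160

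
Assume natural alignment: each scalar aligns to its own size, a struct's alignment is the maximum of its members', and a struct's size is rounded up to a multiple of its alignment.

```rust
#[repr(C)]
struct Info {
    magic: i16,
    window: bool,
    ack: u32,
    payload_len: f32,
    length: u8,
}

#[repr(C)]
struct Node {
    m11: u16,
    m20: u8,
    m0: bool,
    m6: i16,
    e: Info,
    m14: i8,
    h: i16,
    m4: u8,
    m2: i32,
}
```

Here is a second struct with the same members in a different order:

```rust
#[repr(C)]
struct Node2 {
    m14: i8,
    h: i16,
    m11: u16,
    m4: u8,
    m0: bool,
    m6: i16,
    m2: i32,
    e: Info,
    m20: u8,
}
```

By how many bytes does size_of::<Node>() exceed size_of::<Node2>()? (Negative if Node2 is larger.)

Info: 0..2  magic  (2B, 2-aligned); 2..3  window  (1B, 1-aligned); 3..4  -- padding (1B); 4..8  ack  (4B, 4-aligned); 8..12  payload_len  (4B, 4-aligned); 12..13  length  (1B, 1-aligned); 13..16  -- tail padding (3B); sizeof = 16, alignof = 4
0..2  m11  (2B, 2-aligned)
2..3  m20  (1B, 1-aligned)
3..4  m0  (1B, 1-aligned)
4..6  m6  (2B, 2-aligned)
6..8  -- padding (2B)
8..24  e  (16B, 4-aligned)
24..25  m14  (1B, 1-aligned)
25..26  -- padding (1B)
26..28  h  (2B, 2-aligned)
28..29  m4  (1B, 1-aligned)
29..32  -- padding (3B)
32..36  m2  (4B, 4-aligned)
sizeof = 36, alignof = 4
— Node2 —
0..1  m14  (1B, 1-aligned)
1..2  -- padding (1B)
2..4  h  (2B, 2-aligned)
4..6  m11  (2B, 2-aligned)
6..7  m4  (1B, 1-aligned)
7..8  m0  (1B, 1-aligned)
8..10  m6  (2B, 2-aligned)
10..12  -- padding (2B)
12..16  m2  (4B, 4-aligned)
16..32  e  (16B, 4-aligned)
32..33  m20  (1B, 1-aligned)
33..36  -- tail padding (3B)
sizeof = 36, alignof = 4
36 − 36 = 0

0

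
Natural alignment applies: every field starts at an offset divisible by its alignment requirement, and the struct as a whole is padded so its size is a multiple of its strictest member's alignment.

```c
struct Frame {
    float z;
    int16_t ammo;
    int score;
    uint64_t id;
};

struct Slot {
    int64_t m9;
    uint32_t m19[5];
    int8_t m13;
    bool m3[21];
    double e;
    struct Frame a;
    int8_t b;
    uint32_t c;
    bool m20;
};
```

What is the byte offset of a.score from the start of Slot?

Frame: @0: z [4B, align 4] → 4; @4: ammo [2B, align 2] → 6; +2 pad (align 4); @8: score [4B, align 4] → 12; +4 pad (align 8); @16: id [8B, align 8] → 24; size 24, align 8
@0: m9 [8B, align 8] → 8
@8: m19 [20B, align 4] → 28
@28: m13 [1B, align 1] → 29
@29: m3 [21B, align 1] → 50
+6 pad (align 8)
@56: e [8B, align 8] → 64
@64: a [24B, align 8] → 88
within Frame: score at 8
64 + 8 = 72

72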